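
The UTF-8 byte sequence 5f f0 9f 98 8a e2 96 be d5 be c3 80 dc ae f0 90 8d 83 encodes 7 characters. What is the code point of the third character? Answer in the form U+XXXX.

U+25BE

Offset 0: leading byte 0x5F = 01011111 → 1-byte char #1 = 5F.
Offset 1: leading byte 0xF0 = 11110000 → 4-byte char #2 = F0 9F 98 8A.
Offset 5: leading byte 0xE2 = 11100010 → 3-byte char #3 = E2 96 BE.
Leading byte 0xE2 = 11100010 matches 1110xxxx → 3-byte sequence.
Byte 1: 0xE2 = 11100010, payload 0010 (4 bits).
Byte 2: 0x96 = 10010110 (10xxxxxx ✓), payload 010110.
Byte 3: 0xBE = 10111110 (10xxxxxx ✓), payload 111110.
Concatenate: 0010010110111110 = 0x25BE (16 bits → U+25BE).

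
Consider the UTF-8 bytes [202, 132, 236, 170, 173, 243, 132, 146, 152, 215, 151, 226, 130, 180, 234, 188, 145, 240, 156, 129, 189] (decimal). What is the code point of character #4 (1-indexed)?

Offset 0: leading byte 0xCA = 11001010 → 2-byte char #1 = CA 84.
Offset 2: leading byte 0xEC = 11101100 → 3-byte char #2 = EC AA AD.
Offset 5: leading byte 0xF3 = 11110011 → 4-byte char #3 = F3 84 92 98.
Offset 9: leading byte 0xD7 = 11010111 → 2-byte char #4 = D7 97.
Leading byte 0xD7 = 11010111 matches 110xxxxx → 2-byte sequence.
Byte 1: 0xD7 = 11010111, payload 10111 (5 bits).
Byte 2: 0x97 = 10010111 (10xxxxxx ✓), payload 010111.
Concatenate: 10111010111 = 0x5D7 (11 bits → U+05D7).

U+05D7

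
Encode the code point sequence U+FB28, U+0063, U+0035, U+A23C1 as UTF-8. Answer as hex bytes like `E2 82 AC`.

U+FB28: 3-byte form → EF AC A8.
U+0063: 1-byte form → 63.
U+0035: 1-byte form → 35.
U+A23C1: 4-byte form → F2 A2 8F 81.
Concatenated (9 bytes): EF AC A8 63 35 F2 A2 8F 81.

EF AC A8 63 35 F2 A2 8F 81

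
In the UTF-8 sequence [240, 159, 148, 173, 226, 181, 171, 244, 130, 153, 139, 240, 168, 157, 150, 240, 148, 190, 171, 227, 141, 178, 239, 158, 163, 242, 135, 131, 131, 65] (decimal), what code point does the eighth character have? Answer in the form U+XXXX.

Offset 0: leading byte 0xF0 = 11110000 → 4-byte char #1 = F0 9F 94 AD.
Offset 4: leading byte 0xE2 = 11100010 → 3-byte char #2 = E2 B5 AB.
Offset 7: leading byte 0xF4 = 11110100 → 4-byte char #3 = F4 82 99 8B.
Offset 11: leading byte 0xF0 = 11110000 → 4-byte char #4 = F0 A8 9D 96.
Offset 15: leading byte 0xF0 = 11110000 → 4-byte char #5 = F0 94 BE AB.
Offset 19: leading byte 0xE3 = 11100011 → 3-byte char #6 = E3 8D B2.
Offset 22: leading byte 0xEF = 11101111 → 3-byte char #7 = EF 9E A3.
Offset 25: leading byte 0xF2 = 11110010 → 4-byte char #8 = F2 87 83 83.
Leading byte 0xF2 = 11110010 matches 11110xxx → 4-byte sequence.
Byte 1: 0xF2 = 11110010, payload 010 (3 bits).
Byte 2: 0x87 = 10000111 (10xxxxxx ✓), payload 000111.
Byte 3: 0x83 = 10000011 (10xxxxxx ✓), payload 000011.
Byte 4: 0x83 = 10000011 (10xxxxxx ✓), payload 000011.
Concatenate: 010000111000011000011 = 0x870C3 (21 bits → U+870C3).

U+870C3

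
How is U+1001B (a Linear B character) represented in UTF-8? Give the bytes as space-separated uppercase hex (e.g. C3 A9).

U+1001B = 0x1001B = 65563 decimal. In range U+10000–U+10FFFF → 4-byte form: 11110xxx 10xxxxxx 10xxxxxx 10xxxxxx.
Binary (21 bits): 000010000000000011011.
Split 3+6+6+6: 000 | 010000 | 000000 | 011011.
Byte 1: 11110000 = 0xF0.
Byte 2: 10010000 = 0x90.
Byte 3: 10000000 = 0x80.
Byte 4: 10011011 = 0x9B.

F0 90 80 9B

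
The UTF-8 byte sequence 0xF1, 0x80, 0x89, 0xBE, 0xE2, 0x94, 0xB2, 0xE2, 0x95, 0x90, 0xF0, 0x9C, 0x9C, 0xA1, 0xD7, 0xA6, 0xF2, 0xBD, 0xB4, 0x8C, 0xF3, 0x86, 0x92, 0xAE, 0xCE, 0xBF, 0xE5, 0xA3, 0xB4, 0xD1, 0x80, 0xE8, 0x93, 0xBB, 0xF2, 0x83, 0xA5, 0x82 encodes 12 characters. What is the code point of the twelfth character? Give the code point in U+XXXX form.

Offset 0: leading byte 0xF1 = 11110001 → 4-byte char #1 = F1 80 89 BE.
Offset 4: leading byte 0xE2 = 11100010 → 3-byte char #2 = E2 94 B2.
Offset 7: leading byte 0xE2 = 11100010 → 3-byte char #3 = E2 95 90.
Offset 10: leading byte 0xF0 = 11110000 → 4-byte char #4 = F0 9C 9C A1.
Offset 14: leading byte 0xD7 = 11010111 → 2-byte char #5 = D7 A6.
Offset 16: leading byte 0xF2 = 11110010 → 4-byte char #6 = F2 BD B4 8C.
Offset 20: leading byte 0xF3 = 11110011 → 4-byte char #7 = F3 86 92 AE.
Offset 24: leading byte 0xCE = 11001110 → 2-byte char #8 = CE BF.
Offset 26: leading byte 0xE5 = 11100101 → 3-byte char #9 = E5 A3 B4.
Offset 29: leading byte 0xD1 = 11010001 → 2-byte char #10 = D1 80.
Offset 31: leading byte 0xE8 = 11101000 → 3-byte char #11 = E8 93 BB.
Offset 34: leading byte 0xF2 = 11110010 → 4-byte char #12 = F2 83 A5 82.
Leading byte 0xF2 = 11110010 matches 11110xxx → 4-byte sequence.
Byte 1: 0xF2 = 11110010, payload 010 (3 bits).
Byte 2: 0x83 = 10000011 (10xxxxxx ✓), payload 000011.
Byte 3: 0xA5 = 10100101 (10xxxxxx ✓), payload 100101.
Byte 4: 0x82 = 10000010 (10xxxxxx ✓), payload 000010.
Concatenate: 010000011100101000010 = 0x83942 (21 bits → U+83942).

U+83942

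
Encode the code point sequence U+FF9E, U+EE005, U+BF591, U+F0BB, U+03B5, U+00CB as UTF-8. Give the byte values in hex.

EF BE 9E F3 AE 80 85 F2 BF 96 91 EF 82 BB CE B5 C3 8B

U+FF9E: 3-byte form → EF BE 9E.
U+EE005: 4-byte form → F3 AE 80 85.
U+BF591: 4-byte form → F2 BF 96 91.
U+F0BB: 3-byte form → EF 82 BB.
U+03B5: 2-byte form → CE B5.
U+00CB: 2-byte form → C3 8B.
Concatenated (18 bytes): EF BE 9E F3 AE 80 85 F2 BF 96 91 EF 82 BB CE B5 C3 8B.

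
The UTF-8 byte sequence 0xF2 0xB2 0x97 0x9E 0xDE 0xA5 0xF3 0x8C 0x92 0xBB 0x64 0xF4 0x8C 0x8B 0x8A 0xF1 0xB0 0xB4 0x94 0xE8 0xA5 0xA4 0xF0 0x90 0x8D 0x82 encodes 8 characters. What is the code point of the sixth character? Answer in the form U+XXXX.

Offset 0: leading byte 0xF2 = 11110010 → 4-byte char #1 = F2 B2 97 9E.
Offset 4: leading byte 0xDE = 11011110 → 2-byte char #2 = DE A5.
Offset 6: leading byte 0xF3 = 11110011 → 4-byte char #3 = F3 8C 92 BB.
Offset 10: leading byte 0x64 = 01100100 → 1-byte char #4 = 64.
Offset 11: leading byte 0xF4 = 11110100 → 4-byte char #5 = F4 8C 8B 8A.
Offset 15: leading byte 0xF1 = 11110001 → 4-byte char #6 = F1 B0 B4 94.
Leading byte 0xF1 = 11110001 matches 11110xxx → 4-byte sequence.
Byte 1: 0xF1 = 11110001, payload 001 (3 bits).
Byte 2: 0xB0 = 10110000 (10xxxxxx ✓), payload 110000.
Byte 3: 0xB4 = 10110100 (10xxxxxx ✓), payload 110100.
Byte 4: 0x94 = 10010100 (10xxxxxx ✓), payload 010100.
Concatenate: 001110000110100010100 = 0x70D14 (21 bits → U+70D14).

U+70D14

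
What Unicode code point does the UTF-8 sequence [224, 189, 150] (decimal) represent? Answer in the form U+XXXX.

Leading byte 0xE0 = 11100000 matches 1110xxxx → 3-byte sequence.
Byte 1: 0xE0 = 11100000, payload 0000 (4 bits).
Byte 2: 0xBD = 10111101 (10xxxxxx ✓), payload 111101.
Byte 3: 0x96 = 10010110 (10xxxxxx ✓), payload 010110.
Concatenate: 0000111101010110 = 0xF56 (16 bits → U+0F56).

U+0F56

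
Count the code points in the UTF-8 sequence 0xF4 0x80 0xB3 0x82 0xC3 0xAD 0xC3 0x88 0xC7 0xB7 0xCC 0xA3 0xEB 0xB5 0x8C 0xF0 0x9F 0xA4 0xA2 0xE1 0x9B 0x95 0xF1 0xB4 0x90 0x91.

Byte at offset 0: 0xF4 = 11110100 → 4-byte char (#1). Advance 4.
Byte at offset 4: 0xC3 = 11000011 → 2-byte char (#2). Advance 2.
Byte at offset 6: 0xC3 = 11000011 → 2-byte char (#3). Advance 2.
Byte at offset 8: 0xC7 = 11000111 → 2-byte char (#4). Advance 2.
Byte at offset 10: 0xCC = 11001100 → 2-byte char (#5). Advance 2.
Byte at offset 12: 0xEB = 11101011 → 3-byte char (#6). Advance 3.
Byte at offset 15: 0xF0 = 11110000 → 4-byte char (#7). Advance 4.
Byte at offset 19: 0xE1 = 11100001 → 3-byte char (#8). Advance 3.
Byte at offset 22: 0xF1 = 11110001 → 4-byte char (#9). Advance 4.
Reached end at offset 26 after 9 code points.

9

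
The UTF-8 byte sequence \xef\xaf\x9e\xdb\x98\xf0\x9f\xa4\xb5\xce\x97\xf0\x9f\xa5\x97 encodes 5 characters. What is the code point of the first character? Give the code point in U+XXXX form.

Offset 0: leading byte 0xEF = 11101111 → 3-byte char #1 = EF AF 9E.
Leading byte 0xEF = 11101111 matches 1110xxxx → 3-byte sequence.
Byte 1: 0xEF = 11101111, payload 1111 (4 bits).
Byte 2: 0xAF = 10101111 (10xxxxxx ✓), payload 101111.
Byte 3: 0x9E = 10011110 (10xxxxxx ✓), payload 011110.
Concatenate: 1111101111011110 = 0xFBDE (16 bits → U+FBDE).

U+FBDE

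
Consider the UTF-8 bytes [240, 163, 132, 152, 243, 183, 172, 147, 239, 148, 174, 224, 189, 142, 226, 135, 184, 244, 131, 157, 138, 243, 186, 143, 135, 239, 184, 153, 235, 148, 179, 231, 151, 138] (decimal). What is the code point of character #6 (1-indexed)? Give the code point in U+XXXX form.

Offset 0: leading byte 0xF0 = 11110000 → 4-byte char #1 = F0 A3 84 98.
Offset 4: leading byte 0xF3 = 11110011 → 4-byte char #2 = F3 B7 AC 93.
Offset 8: leading byte 0xEF = 11101111 → 3-byte char #3 = EF 94 AE.
Offset 11: leading byte 0xE0 = 11100000 → 3-byte char #4 = E0 BD 8E.
Offset 14: leading byte 0xE2 = 11100010 → 3-byte char #5 = E2 87 B8.
Offset 17: leading byte 0xF4 = 11110100 → 4-byte char #6 = F4 83 9D 8A.
Leading byte 0xF4 = 11110100 matches 11110xxx → 4-byte sequence.
Byte 1: 0xF4 = 11110100, payload 100 (3 bits).
Byte 2: 0x83 = 10000011 (10xxxxxx ✓), payload 000011.
Byte 3: 0x9D = 10011101 (10xxxxxx ✓), payload 011101.
Byte 4: 0x8A = 10001010 (10xxxxxx ✓), payload 001010.
Concatenate: 100000011011101001010 = 0x10374A (21 bits → U+10374A).

U+10374A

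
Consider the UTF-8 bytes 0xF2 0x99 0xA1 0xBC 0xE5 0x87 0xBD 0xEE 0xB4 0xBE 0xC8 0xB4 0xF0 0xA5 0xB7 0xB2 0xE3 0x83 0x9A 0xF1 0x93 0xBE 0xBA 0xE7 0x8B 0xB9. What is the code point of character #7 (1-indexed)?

Offset 0: leading byte 0xF2 = 11110010 → 4-byte char #1 = F2 99 A1 BC.
Offset 4: leading byte 0xE5 = 11100101 → 3-byte char #2 = E5 87 BD.
Offset 7: leading byte 0xEE = 11101110 → 3-byte char #3 = EE B4 BE.
Offset 10: leading byte 0xC8 = 11001000 → 2-byte char #4 = C8 B4.
Offset 12: leading byte 0xF0 = 11110000 → 4-byte char #5 = F0 A5 B7 B2.
Offset 16: leading byte 0xE3 = 11100011 → 3-byte char #6 = E3 83 9A.
Offset 19: leading byte 0xF1 = 11110001 → 4-byte char #7 = F1 93 BE BA.
Leading byte 0xF1 = 11110001 matches 11110xxx → 4-byte sequence.
Byte 1: 0xF1 = 11110001, payload 001 (3 bits).
Byte 2: 0x93 = 10010011 (10xxxxxx ✓), payload 010011.
Byte 3: 0xBE = 10111110 (10xxxxxx ✓), payload 111110.
Byte 4: 0xBA = 10111010 (10xxxxxx ✓), payload 111010.
Concatenate: 001010011111110111010 = 0x53FBA (21 bits → U+53FBA).

U+53FBA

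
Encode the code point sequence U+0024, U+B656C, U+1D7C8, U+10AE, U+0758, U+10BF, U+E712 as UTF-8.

U+0024: 1-byte form → 24.
U+B656C: 4-byte form → F2 B6 95 AC.
U+1D7C8: 4-byte form → F0 9D 9F 88.
U+10AE: 3-byte form → E1 82 AE.
U+0758: 2-byte form → DD 98.
U+10BF: 3-byte form → E1 82 BF.
U+E712: 3-byte form → EE 9C 92.
Concatenated (20 bytes): 24 F2 B6 95 AC F0 9D 9F 88 E1 82 AE DD 98 E1 82 BF EE 9C 92.

24 F2 B6 95 AC F0 9D 9F 88 E1 82 AE DD 98 E1 82 BF EE 9C 92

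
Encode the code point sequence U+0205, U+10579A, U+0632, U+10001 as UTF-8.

U+0205: 2-byte form → C8 85.
U+10579A: 4-byte form → F4 85 9E 9A.
U+0632: 2-byte form → D8 B2.
U+10001: 4-byte form → F0 90 80 81.
Concatenated (12 bytes): C8 85 F4 85 9E 9A D8 B2 F0 90 80 81.

C8 85 F4 85 9E 9A D8 B2 F0 90 80 81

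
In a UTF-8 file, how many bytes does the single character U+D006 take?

U+D006 = 0xD006. UTF-8 uses 1 byte below 0x80, 2 below 0x800, 3 below 0x10000, 4 up to 0x10FFFF. 0xD006 is in U+0800–U+FFFF → 3 bytes.

3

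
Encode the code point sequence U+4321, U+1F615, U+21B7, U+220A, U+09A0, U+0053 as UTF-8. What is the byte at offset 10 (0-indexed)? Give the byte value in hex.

0xE2

U+4321 → 3-byte form E4 8C A1 at offsets 0–2.
U+1F615 → 4-byte form F0 9F 98 95 at offsets 3–6.
U+21B7 → 3-byte form E2 86 B7 at offsets 7–9.
U+220A → 3-byte form E2 88 8A at offsets 10–12.
Offset 10 falls in char 4's range; it's byte 1 of E2 88 8A = 0xE2.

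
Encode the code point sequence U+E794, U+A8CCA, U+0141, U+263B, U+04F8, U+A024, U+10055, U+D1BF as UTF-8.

EE 9E 94 F2 A8 B3 8A C5 81 E2 98 BB D3 B8 EA 80 A4 F0 90 81 95 ED 86 BF

U+E794: 3-byte form → EE 9E 94.
U+A8CCA: 4-byte form → F2 A8 B3 8A.
U+0141: 2-byte form → C5 81.
U+263B: 3-byte form → E2 98 BB.
U+04F8: 2-byte form → D3 B8.
U+A024: 3-byte form → EA 80 A4.
U+10055: 4-byte form → F0 90 81 95.
U+D1BF: 3-byte form → ED 86 BF.
Concatenated (24 bytes): EE 9E 94 F2 A8 B3 8A C5 81 E2 98 BB D3 B8 EA 80 A4 F0 90 81 95 ED 86 BF.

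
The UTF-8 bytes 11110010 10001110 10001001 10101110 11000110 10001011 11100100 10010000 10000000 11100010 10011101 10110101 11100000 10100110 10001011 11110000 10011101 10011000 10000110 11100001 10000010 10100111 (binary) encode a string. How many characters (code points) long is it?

7

Byte at offset 0: 0xF2 = 11110010 → 4-byte char (#1). Advance 4.
Byte at offset 4: 0xC6 = 11000110 → 2-byte char (#2). Advance 2.
Byte at offset 6: 0xE4 = 11100100 → 3-byte char (#3). Advance 3.
Byte at offset 9: 0xE2 = 11100010 → 3-byte char (#4). Advance 3.
Byte at offset 12: 0xE0 = 11100000 → 3-byte char (#5). Advance 3.
Byte at offset 15: 0xF0 = 11110000 → 4-byte char (#6). Advance 4.
Byte at offset 19: 0xE1 = 11100001 → 3-byte char (#7). Advance 3.
Reached end at offset 22 after 7 code points.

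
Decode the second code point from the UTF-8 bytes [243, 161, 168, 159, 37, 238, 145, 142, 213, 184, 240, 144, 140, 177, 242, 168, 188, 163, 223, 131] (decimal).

Offset 0: leading byte 0xF3 = 11110011 → 4-byte char #1 = F3 A1 A8 9F.
Offset 4: leading byte 0x25 = 00100101 → 1-byte char #2 = 25.
Leading byte 0x25 = 00100101 matches 0xxxxxxx → 1-byte sequence.
Byte 1: 0x25 = 00100101, payload 0100101 (7 bits).
Concatenate: 0100101 = 0x25 (7 bits → U+0025).

U+0025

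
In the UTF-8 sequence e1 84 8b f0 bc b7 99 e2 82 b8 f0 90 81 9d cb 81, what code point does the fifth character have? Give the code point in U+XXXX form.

U+02C1

Offset 0: leading byte 0xE1 = 11100001 → 3-byte char #1 = E1 84 8B.
Offset 3: leading byte 0xF0 = 11110000 → 4-byte char #2 = F0 BC B7 99.
Offset 7: leading byte 0xE2 = 11100010 → 3-byte char #3 = E2 82 B8.
Offset 10: leading byte 0xF0 = 11110000 → 4-byte char #4 = F0 90 81 9D.
Offset 14: leading byte 0xCB = 11001011 → 2-byte char #5 = CB 81.
Leading byte 0xCB = 11001011 matches 110xxxxx → 2-byte sequence.
Byte 1: 0xCB = 11001011, payload 01011 (5 bits).
Byte 2: 0x81 = 10000001 (10xxxxxx ✓), payload 000001.
Concatenate: 01011000001 = 0x2C1 (11 bits → U+02C1).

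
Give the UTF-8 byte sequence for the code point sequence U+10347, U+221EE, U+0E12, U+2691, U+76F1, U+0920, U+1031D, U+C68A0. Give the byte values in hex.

F0 90 8D 87 F0 A2 87 AE E0 B8 92 E2 9A 91 E7 9B B1 E0 A4 A0 F0 90 8C 9D F3 86 A2 A0

U+10347: 4-byte form → F0 90 8D 87.
U+221EE: 4-byte form → F0 A2 87 AE.
U+0E12: 3-byte form → E0 B8 92.
U+2691: 3-byte form → E2 9A 91.
U+76F1: 3-byte form → E7 9B B1.
U+0920: 3-byte form → E0 A4 A0.
U+1031D: 4-byte form → F0 90 8C 9D.
U+C68A0: 4-byte form → F3 86 A2 A0.
Concatenated (28 bytes): F0 90 8D 87 F0 A2 87 AE E0 B8 92 E2 9A 91 E7 9B B1 E0 A4 A0 F0 90 8C 9D F3 86 A2 A0.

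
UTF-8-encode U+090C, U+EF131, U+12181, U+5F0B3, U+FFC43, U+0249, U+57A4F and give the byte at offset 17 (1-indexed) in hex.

0xBF

1-indexed offset 17 is 0-indexed offset 16.
U+090C → 3-byte form E0 A4 8C at offsets 0–2.
U+EF131 → 4-byte form F3 AF 84 B1 at offsets 3–6.
U+12181 → 4-byte form F0 92 86 81 at offsets 7–10.
U+5F0B3 → 4-byte form F1 9F 82 B3 at offsets 11–14.
U+FFC43 → 4-byte form F3 BF B1 83 at offsets 15–18.
Offset 16 falls in char 5's range; it's byte 2 of F3 BF B1 83 = 0xBF.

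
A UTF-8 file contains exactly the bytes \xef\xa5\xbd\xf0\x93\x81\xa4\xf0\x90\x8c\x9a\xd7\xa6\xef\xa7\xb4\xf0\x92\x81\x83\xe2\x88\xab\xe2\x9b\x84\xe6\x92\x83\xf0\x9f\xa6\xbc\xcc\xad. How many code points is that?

11

Byte at offset 0: 0xEF = 11101111 → 3-byte char (#1). Advance 3.
Byte at offset 3: 0xF0 = 11110000 → 4-byte char (#2). Advance 4.
Byte at offset 7: 0xF0 = 11110000 → 4-byte char (#3). Advance 4.
Byte at offset 11: 0xD7 = 11010111 → 2-byte char (#4). Advance 2.
Byte at offset 13: 0xEF = 11101111 → 3-byte char (#5). Advance 3.
Byte at offset 16: 0xF0 = 11110000 → 4-byte char (#6). Advance 4.
Byte at offset 20: 0xE2 = 11100010 → 3-byte char (#7). Advance 3.
Byte at offset 23: 0xE2 = 11100010 → 3-byte char (#8). Advance 3.
Byte at offset 26: 0xE6 = 11100110 → 3-byte char (#9). Advance 3.
Byte at offset 29: 0xF0 = 11110000 → 4-byte char (#10). Advance 4.
Byte at offset 33: 0xCC = 11001100 → 2-byte char (#11). Advance 2.
Reached end at offset 35 after 11 code points.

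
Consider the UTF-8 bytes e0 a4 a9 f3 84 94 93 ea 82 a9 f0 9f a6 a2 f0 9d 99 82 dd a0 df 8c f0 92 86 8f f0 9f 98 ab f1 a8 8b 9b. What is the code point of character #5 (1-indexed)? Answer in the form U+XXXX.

Offset 0: leading byte 0xE0 = 11100000 → 3-byte char #1 = E0 A4 A9.
Offset 3: leading byte 0xF3 = 11110011 → 4-byte char #2 = F3 84 94 93.
Offset 7: leading byte 0xEA = 11101010 → 3-byte char #3 = EA 82 A9.
Offset 10: leading byte 0xF0 = 11110000 → 4-byte char #4 = F0 9F A6 A2.
Offset 14: leading byte 0xF0 = 11110000 → 4-byte char #5 = F0 9D 99 82.
Leading byte 0xF0 = 11110000 matches 11110xxx → 4-byte sequence.
Byte 1: 0xF0 = 11110000, payload 000 (3 bits).
Byte 2: 0x9D = 10011101 (10xxxxxx ✓), payload 011101.
Byte 3: 0x99 = 10011001 (10xxxxxx ✓), payload 011001.
Byte 4: 0x82 = 10000010 (10xxxxxx ✓), payload 000010.
Concatenate: 000011101011001000010 = 0x1D642 (21 bits → U+1D642).

U+1D642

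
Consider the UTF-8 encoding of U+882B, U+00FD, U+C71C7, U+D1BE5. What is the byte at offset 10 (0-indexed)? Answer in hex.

0x91

U+882B → 3-byte form E8 A0 AB at offsets 0–2.
U+00FD → 2-byte form C3 BD at offsets 3–4.
U+C71C7 → 4-byte form F3 87 87 87 at offsets 5–8.
U+D1BE5 → 4-byte form F3 91 AF A5 at offsets 9–12.
Offset 10 falls in char 4's range; it's byte 2 of F3 91 AF A5 = 0x91.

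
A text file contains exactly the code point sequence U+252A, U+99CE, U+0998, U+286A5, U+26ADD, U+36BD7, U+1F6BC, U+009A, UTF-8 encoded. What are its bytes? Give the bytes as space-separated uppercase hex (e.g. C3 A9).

U+252A: 3-byte form → E2 94 AA.
U+99CE: 3-byte form → E9 A7 8E.
U+0998: 3-byte form → E0 A6 98.
U+286A5: 4-byte form → F0 A8 9A A5.
U+26ADD: 4-byte form → F0 A6 AB 9D.
U+36BD7: 4-byte form → F0 B6 AF 97.
U+1F6BC: 4-byte form → F0 9F 9A BC.
U+009A: 2-byte form → C2 9A.
Concatenated (27 bytes): E2 94 AA E9 A7 8E E0 A6 98 F0 A8 9A A5 F0 A6 AB 9D F0 B6 AF 97 F0 9F 9A BC C2 9A.

E2 94 AA E9 A7 8E E0 A6 98 F0 A8 9A A5 F0 A6 AB 9D F0 B6 AF 97 F0 9F 9A BC C2 9A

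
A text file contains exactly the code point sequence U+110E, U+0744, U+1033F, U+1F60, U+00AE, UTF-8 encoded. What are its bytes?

U+110E: 3-byte form → E1 84 8E.
U+0744: 2-byte form → DD 84.
U+1033F: 4-byte form → F0 90 8C BF.
U+1F60: 3-byte form → E1 BD A0.
U+00AE: 2-byte form → C2 AE.
Concatenated (14 bytes): E1 84 8E DD 84 F0 90 8C BF E1 BD A0 C2 AE.

E1 84 8E DD 84 F0 90 8C BF E1 BD A0 C2 AE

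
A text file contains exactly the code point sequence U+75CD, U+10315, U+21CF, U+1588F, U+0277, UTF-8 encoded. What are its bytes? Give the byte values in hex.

E7 97 8D F0 90 8C 95 E2 87 8F F0 95 A2 8F C9 B7

U+75CD: 3-byte form → E7 97 8D.
U+10315: 4-byte form → F0 90 8C 95.
U+21CF: 3-byte form → E2 87 8F.
U+1588F: 4-byte form → F0 95 A2 8F.
U+0277: 2-byte form → C9 B7.
Concatenated (16 bytes): E7 97 8D F0 90 8C 95 E2 87 8F F0 95 A2 8F C9 B7.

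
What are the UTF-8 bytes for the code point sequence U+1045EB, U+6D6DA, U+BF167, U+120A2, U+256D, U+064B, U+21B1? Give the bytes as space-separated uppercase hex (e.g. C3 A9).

F4 84 97 AB F1 AD 9B 9A F2 BF 85 A7 F0 92 82 A2 E2 95 AD D9 8B E2 86 B1

U+1045EB: 4-byte form → F4 84 97 AB.
U+6D6DA: 4-byte form → F1 AD 9B 9A.
U+BF167: 4-byte form → F2 BF 85 A7.
U+120A2: 4-byte form → F0 92 82 A2.
U+256D: 3-byte form → E2 95 AD.
U+064B: 2-byte form → D9 8B.
U+21B1: 3-byte form → E2 86 B1.
Concatenated (24 bytes): F4 84 97 AB F1 AD 9B 9A F2 BF 85 A7 F0 92 82 A2 E2 95 AD D9 8B E2 86 B1.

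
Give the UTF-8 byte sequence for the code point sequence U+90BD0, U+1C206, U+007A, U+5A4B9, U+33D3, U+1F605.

U+90BD0: 4-byte form → F2 90 AF 90.
U+1C206: 4-byte form → F0 9C 88 86.
U+007A: 1-byte form → 7A.
U+5A4B9: 4-byte form → F1 9A 92 B9.
U+33D3: 3-byte form → E3 8F 93.
U+1F605: 4-byte form → F0 9F 98 85.
Concatenated (20 bytes): F2 90 AF 90 F0 9C 88 86 7A F1 9A 92 B9 E3 8F 93 F0 9F 98 85.

F2 90 AF 90 F0 9C 88 86 7A F1 9A 92 B9 E3 8F 93 F0 9F 98 85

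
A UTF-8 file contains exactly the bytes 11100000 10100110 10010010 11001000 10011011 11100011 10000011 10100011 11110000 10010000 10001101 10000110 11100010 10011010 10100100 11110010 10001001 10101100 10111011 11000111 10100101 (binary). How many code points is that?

Byte at offset 0: 0xE0 = 11100000 → 3-byte char (#1). Advance 3.
Byte at offset 3: 0xC8 = 11001000 → 2-byte char (#2). Advance 2.
Byte at offset 5: 0xE3 = 11100011 → 3-byte char (#3). Advance 3.
Byte at offset 8: 0xF0 = 11110000 → 4-byte char (#4). Advance 4.
Byte at offset 12: 0xE2 = 11100010 → 3-byte char (#5). Advance 3.
Byte at offset 15: 0xF2 = 11110010 → 4-byte char (#6). Advance 4.
Byte at offset 19: 0xC7 = 11000111 → 2-byte char (#7). Advance 2.
Reached end at offset 21 after 7 code points.

7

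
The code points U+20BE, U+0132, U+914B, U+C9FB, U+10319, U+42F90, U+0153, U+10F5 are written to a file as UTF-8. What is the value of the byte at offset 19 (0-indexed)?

U+20BE → 3-byte form E2 82 BE at offsets 0–2.
U+0132 → 2-byte form C4 B2 at offsets 3–4.
U+914B → 3-byte form E9 85 8B at offsets 5–7.
U+C9FB → 3-byte form EC A7 BB at offsets 8–10.
U+10319 → 4-byte form F0 90 8C 99 at offsets 11–14.
U+42F90 → 4-byte form F1 82 BE 90 at offsets 15–18.
U+0153 → 2-byte form C5 93 at offsets 19–20.
Offset 19 falls in char 7's range; it's byte 1 of C5 93 = 0xC5.

0xC5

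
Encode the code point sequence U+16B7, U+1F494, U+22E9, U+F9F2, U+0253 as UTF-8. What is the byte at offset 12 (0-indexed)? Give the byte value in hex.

0xB2

U+16B7 → 3-byte form E1 9A B7 at offsets 0–2.
U+1F494 → 4-byte form F0 9F 92 94 at offsets 3–6.
U+22E9 → 3-byte form E2 8B A9 at offsets 7–9.
U+F9F2 → 3-byte form EF A7 B2 at offsets 10–12.
Offset 12 falls in char 4's range; it's byte 3 of EF A7 B2 = 0xB2.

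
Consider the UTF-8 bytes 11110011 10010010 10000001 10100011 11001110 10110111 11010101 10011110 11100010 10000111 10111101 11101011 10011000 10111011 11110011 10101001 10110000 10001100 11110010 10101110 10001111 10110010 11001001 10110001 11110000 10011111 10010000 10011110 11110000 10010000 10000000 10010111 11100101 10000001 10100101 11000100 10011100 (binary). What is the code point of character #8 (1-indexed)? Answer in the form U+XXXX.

Offset 0: leading byte 0xF3 = 11110011 → 4-byte char #1 = F3 92 81 A3.
Offset 4: leading byte 0xCE = 11001110 → 2-byte char #2 = CE B7.
Offset 6: leading byte 0xD5 = 11010101 → 2-byte char #3 = D5 9E.
Offset 8: leading byte 0xE2 = 11100010 → 3-byte char #4 = E2 87 BD.
Offset 11: leading byte 0xEB = 11101011 → 3-byte char #5 = EB 98 BB.
Offset 14: leading byte 0xF3 = 11110011 → 4-byte char #6 = F3 A9 B0 8C.
Offset 18: leading byte 0xF2 = 11110010 → 4-byte char #7 = F2 AE 8F B2.
Offset 22: leading byte 0xC9 = 11001001 → 2-byte char #8 = C9 B1.
Leading byte 0xC9 = 11001001 matches 110xxxxx → 2-byte sequence.
Byte 1: 0xC9 = 11001001, payload 01001 (5 bits).
Byte 2: 0xB1 = 10110001 (10xxxxxx ✓), payload 110001.
Concatenate: 01001110001 = 0x271 (11 bits → U+0271).

U+0271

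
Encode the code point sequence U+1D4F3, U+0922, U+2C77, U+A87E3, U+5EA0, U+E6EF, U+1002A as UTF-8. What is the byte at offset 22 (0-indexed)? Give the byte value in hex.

U+1D4F3 → 4-byte form F0 9D 93 B3 at offsets 0–3.
U+0922 → 3-byte form E0 A4 A2 at offsets 4–6.
U+2C77 → 3-byte form E2 B1 B7 at offsets 7–9.
U+A87E3 → 4-byte form F2 A8 9F A3 at offsets 10–13.
U+5EA0 → 3-byte form E5 BA A0 at offsets 14–16.
U+E6EF → 3-byte form EE 9B AF at offsets 17–19.
U+1002A → 4-byte form F0 90 80 AA at offsets 20–23.
Offset 22 falls in char 7's range; it's byte 3 of F0 90 80 AA = 0x80.

0x80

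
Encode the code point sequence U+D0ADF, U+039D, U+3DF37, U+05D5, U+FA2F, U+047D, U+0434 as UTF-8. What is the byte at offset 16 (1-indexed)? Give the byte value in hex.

1-indexed offset 16 is 0-indexed offset 15.
U+D0ADF → 4-byte form F3 90 AB 9F at offsets 0–3.
U+039D → 2-byte form CE 9D at offsets 4–5.
U+3DF37 → 4-byte form F0 BD BC B7 at offsets 6–9.
U+05D5 → 2-byte form D7 95 at offsets 10–11.
U+FA2F → 3-byte form EF A8 AF at offsets 12–14.
U+047D → 2-byte form D1 BD at offsets 15–16.
Offset 15 falls in char 6's range; it's byte 1 of D1 BD = 0xD1.

0xD1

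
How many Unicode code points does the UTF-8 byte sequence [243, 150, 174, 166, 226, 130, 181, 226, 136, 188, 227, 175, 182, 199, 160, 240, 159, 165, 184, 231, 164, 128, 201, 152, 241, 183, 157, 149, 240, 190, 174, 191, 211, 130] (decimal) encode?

Byte at offset 0: 0xF3 = 11110011 → 4-byte char (#1). Advance 4.
Byte at offset 4: 0xE2 = 11100010 → 3-byte char (#2). Advance 3.
Byte at offset 7: 0xE2 = 11100010 → 3-byte char (#3). Advance 3.
Byte at offset 10: 0xE3 = 11100011 → 3-byte char (#4). Advance 3.
Byte at offset 13: 0xC7 = 11000111 → 2-byte char (#5). Advance 2.
Byte at offset 15: 0xF0 = 11110000 → 4-byte char (#6). Advance 4.
Byte at offset 19: 0xE7 = 11100111 → 3-byte char (#7). Advance 3.
Byte at offset 22: 0xC9 = 11001001 → 2-byte char (#8). Advance 2.
Byte at offset 24: 0xF1 = 11110001 → 4-byte char (#9). Advance 4.
Byte at offset 28: 0xF0 = 11110000 → 4-byte char (#10). Advance 4.
Byte at offset 32: 0xD3 = 11010011 → 2-byte char (#11). Advance 2.
Reached end at offset 34 after 11 code points.

11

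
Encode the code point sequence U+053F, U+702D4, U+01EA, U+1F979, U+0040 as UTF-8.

D4 BF F1 B0 8B 94 C7 AA F0 9F A5 B9 40

U+053F: 2-byte form → D4 BF.
U+702D4: 4-byte form → F1 B0 8B 94.
U+01EA: 2-byte form → C7 AA.
U+1F979: 4-byte form → F0 9F A5 B9.
U+0040: 1-byte form → 40.
Concatenated (13 bytes): D4 BF F1 B0 8B 94 C7 AA F0 9F A5 B9 40.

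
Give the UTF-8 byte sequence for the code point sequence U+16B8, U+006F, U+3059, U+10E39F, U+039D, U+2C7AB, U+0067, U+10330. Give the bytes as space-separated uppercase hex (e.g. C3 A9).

U+16B8: 3-byte form → E1 9A B8.
U+006F: 1-byte form → 6F.
U+3059: 3-byte form → E3 81 99.
U+10E39F: 4-byte form → F4 8E 8E 9F.
U+039D: 2-byte form → CE 9D.
U+2C7AB: 4-byte form → F0 AC 9E AB.
U+0067: 1-byte form → 67.
U+10330: 4-byte form → F0 90 8C B0.
Concatenated (22 bytes): E1 9A B8 6F E3 81 99 F4 8E 8E 9F CE 9D F0 AC 9E AB 67 F0 90 8C B0.

E1 9A B8 6F E3 81 99 F4 8E 8E 9F CE 9D F0 AC 9E AB 67 F0 90 8C B0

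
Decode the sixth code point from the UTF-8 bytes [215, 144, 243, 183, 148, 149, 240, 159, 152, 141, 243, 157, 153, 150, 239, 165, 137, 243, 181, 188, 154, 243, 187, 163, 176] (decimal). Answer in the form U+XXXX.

U+F5F1A

Offset 0: leading byte 0xD7 = 11010111 → 2-byte char #1 = D7 90.
Offset 2: leading byte 0xF3 = 11110011 → 4-byte char #2 = F3 B7 94 95.
Offset 6: leading byte 0xF0 = 11110000 → 4-byte char #3 = F0 9F 98 8D.
Offset 10: leading byte 0xF3 = 11110011 → 4-byte char #4 = F3 9D 99 96.
Offset 14: leading byte 0xEF = 11101111 → 3-byte char #5 = EF A5 89.
Offset 17: leading byte 0xF3 = 11110011 → 4-byte char #6 = F3 B5 BC 9A.
Leading byte 0xF3 = 11110011 matches 11110xxx → 4-byte sequence.
Byte 1: 0xF3 = 11110011, payload 011 (3 bits).
Byte 2: 0xB5 = 10110101 (10xxxxxx ✓), payload 110101.
Byte 3: 0xBC = 10111100 (10xxxxxx ✓), payload 111100.
Byte 4: 0x9A = 10011010 (10xxxxxx ✓), payload 011010.
Concatenate: 011110101111100011010 = 0xF5F1A (21 bits → U+F5F1A).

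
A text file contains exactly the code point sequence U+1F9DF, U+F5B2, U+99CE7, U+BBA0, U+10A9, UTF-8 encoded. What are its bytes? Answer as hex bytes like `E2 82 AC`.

U+1F9DF: 4-byte form → F0 9F A7 9F.
U+F5B2: 3-byte form → EF 96 B2.
U+99CE7: 4-byte form → F2 99 B3 A7.
U+BBA0: 3-byte form → EB AE A0.
U+10A9: 3-byte form → E1 82 A9.
Concatenated (17 bytes): F0 9F A7 9F EF 96 B2 F2 99 B3 A7 EB AE A0 E1 82 A9.

F0 9F A7 9F EF 96 B2 F2 99 B3 A7 EB AE A0 E1 82 A9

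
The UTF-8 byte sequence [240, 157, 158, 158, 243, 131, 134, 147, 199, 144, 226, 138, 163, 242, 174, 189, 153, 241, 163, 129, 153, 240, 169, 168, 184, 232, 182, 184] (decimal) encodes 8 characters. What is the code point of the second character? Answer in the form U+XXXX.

Offset 0: leading byte 0xF0 = 11110000 → 4-byte char #1 = F0 9D 9E 9E.
Offset 4: leading byte 0xF3 = 11110011 → 4-byte char #2 = F3 83 86 93.
Leading byte 0xF3 = 11110011 matches 11110xxx → 4-byte sequence.
Byte 1: 0xF3 = 11110011, payload 011 (3 bits).
Byte 2: 0x83 = 10000011 (10xxxxxx ✓), payload 000011.
Byte 3: 0x86 = 10000110 (10xxxxxx ✓), payload 000110.
Byte 4: 0x93 = 10010011 (10xxxxxx ✓), payload 010011.
Concatenate: 011000011000110010011 = 0xC3193 (21 bits → U+C3193).

U+C3193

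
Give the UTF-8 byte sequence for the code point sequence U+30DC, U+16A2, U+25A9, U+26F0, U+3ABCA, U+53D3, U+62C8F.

U+30DC: 3-byte form → E3 83 9C.
U+16A2: 3-byte form → E1 9A A2.
U+25A9: 3-byte form → E2 96 A9.
U+26F0: 3-byte form → E2 9B B0.
U+3ABCA: 4-byte form → F0 BA AF 8A.
U+53D3: 3-byte form → E5 8F 93.
U+62C8F: 4-byte form → F1 A2 B2 8F.
Concatenated (23 bytes): E3 83 9C E1 9A A2 E2 96 A9 E2 9B B0 F0 BA AF 8A E5 8F 93 F1 A2 B2 8F.

E3 83 9C E1 9A A2 E2 96 A9 E2 9B B0 F0 BA AF 8A E5 8F 93 F1 A2 B2 8F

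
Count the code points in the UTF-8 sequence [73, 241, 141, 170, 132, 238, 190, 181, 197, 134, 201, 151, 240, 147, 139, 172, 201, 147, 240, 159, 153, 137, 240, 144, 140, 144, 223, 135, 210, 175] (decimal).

Byte at offset 0: 0x49 = 01001001 → 1-byte char (#1). Advance 1.
Byte at offset 1: 0xF1 = 11110001 → 4-byte char (#2). Advance 4.
Byte at offset 5: 0xEE = 11101110 → 3-byte char (#3). Advance 3.
Byte at offset 8: 0xC5 = 11000101 → 2-byte char (#4). Advance 2.
Byte at offset 10: 0xC9 = 11001001 → 2-byte char (#5). Advance 2.
Byte at offset 12: 0xF0 = 11110000 → 4-byte char (#6). Advance 4.
Byte at offset 16: 0xC9 = 11001001 → 2-byte char (#7). Advance 2.
Byte at offset 18: 0xF0 = 11110000 → 4-byte char (#8). Advance 4.
Byte at offset 22: 0xF0 = 11110000 → 4-byte char (#9). Advance 4.
Byte at offset 26: 0xDF = 11011111 → 2-byte char (#10). Advance 2.
Byte at offset 28: 0xD2 = 11010010 → 2-byte char (#11). Advance 2.
Reached end at offset 30 after 11 code points.

11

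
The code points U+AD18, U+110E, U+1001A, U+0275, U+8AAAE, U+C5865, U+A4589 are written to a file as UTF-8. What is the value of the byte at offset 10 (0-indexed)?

U+AD18 → 3-byte form EA B4 98 at offsets 0–2.
U+110E → 3-byte form E1 84 8E at offsets 3–5.
U+1001A → 4-byte form F0 90 80 9A at offsets 6–9.
U+0275 → 2-byte form C9 B5 at offsets 10–11.
Offset 10 falls in char 4's range; it's byte 1 of C9 B5 = 0xC9.

0xC9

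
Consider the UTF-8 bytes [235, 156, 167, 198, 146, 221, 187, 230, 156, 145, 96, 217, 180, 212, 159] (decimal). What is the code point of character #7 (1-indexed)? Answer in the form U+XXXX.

U+051F

Offset 0: leading byte 0xEB = 11101011 → 3-byte char #1 = EB 9C A7.
Offset 3: leading byte 0xC6 = 11000110 → 2-byte char #2 = C6 92.
Offset 5: leading byte 0xDD = 11011101 → 2-byte char #3 = DD BB.
Offset 7: leading byte 0xE6 = 11100110 → 3-byte char #4 = E6 9C 91.
Offset 10: leading byte 0x60 = 01100000 → 1-byte char #5 = 60.
Offset 11: leading byte 0xD9 = 11011001 → 2-byte char #6 = D9 B4.
Offset 13: leading byte 0xD4 = 11010100 → 2-byte char #7 = D4 9F.
Leading byte 0xD4 = 11010100 matches 110xxxxx → 2-byte sequence.
Byte 1: 0xD4 = 11010100, payload 10100 (5 bits).
Byte 2: 0x9F = 10011111 (10xxxxxx ✓), payload 011111.
Concatenate: 10100011111 = 0x51F (11 bits → U+051F).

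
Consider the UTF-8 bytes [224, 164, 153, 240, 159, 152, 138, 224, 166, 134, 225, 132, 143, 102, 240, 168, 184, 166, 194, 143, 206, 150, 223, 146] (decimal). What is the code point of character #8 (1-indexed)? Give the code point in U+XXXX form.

U+0396

Offset 0: leading byte 0xE0 = 11100000 → 3-byte char #1 = E0 A4 99.
Offset 3: leading byte 0xF0 = 11110000 → 4-byte char #2 = F0 9F 98 8A.
Offset 7: leading byte 0xE0 = 11100000 → 3-byte char #3 = E0 A6 86.
Offset 10: leading byte 0xE1 = 11100001 → 3-byte char #4 = E1 84 8F.
Offset 13: leading byte 0x66 = 01100110 → 1-byte char #5 = 66.
Offset 14: leading byte 0xF0 = 11110000 → 4-byte char #6 = F0 A8 B8 A6.
Offset 18: leading byte 0xC2 = 11000010 → 2-byte char #7 = C2 8F.
Offset 20: leading byte 0xCE = 11001110 → 2-byte char #8 = CE 96.
Leading byte 0xCE = 11001110 matches 110xxxxx → 2-byte sequence.
Byte 1: 0xCE = 11001110, payload 01110 (5 bits).
Byte 2: 0x96 = 10010110 (10xxxxxx ✓), payload 010110.
Concatenate: 01110010110 = 0x396 (11 bits → U+0396).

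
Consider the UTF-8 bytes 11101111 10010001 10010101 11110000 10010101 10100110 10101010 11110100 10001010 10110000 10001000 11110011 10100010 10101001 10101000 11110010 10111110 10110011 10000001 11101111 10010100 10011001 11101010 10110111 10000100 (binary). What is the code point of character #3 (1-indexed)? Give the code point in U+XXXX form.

U+10AC08

Offset 0: leading byte 0xEF = 11101111 → 3-byte char #1 = EF 91 95.
Offset 3: leading byte 0xF0 = 11110000 → 4-byte char #2 = F0 95 A6 AA.
Offset 7: leading byte 0xF4 = 11110100 → 4-byte char #3 = F4 8A B0 88.
Leading byte 0xF4 = 11110100 matches 11110xxx → 4-byte sequence.
Byte 1: 0xF4 = 11110100, payload 100 (3 bits).
Byte 2: 0x8A = 10001010 (10xxxxxx ✓), payload 001010.
Byte 3: 0xB0 = 10110000 (10xxxxxx ✓), payload 110000.
Byte 4: 0x88 = 10001000 (10xxxxxx ✓), payload 001000.
Concatenate: 100001010110000001000 = 0x10AC08 (21 bits → U+10AC08).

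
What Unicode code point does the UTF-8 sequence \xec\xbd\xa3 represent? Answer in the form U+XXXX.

Leading byte 0xEC = 11101100 matches 1110xxxx → 3-byte sequence.
Byte 1: 0xEC = 11101100, payload 1100 (4 bits).
Byte 2: 0xBD = 10111101 (10xxxxxx ✓), payload 111101.
Byte 3: 0xA3 = 10100011 (10xxxxxx ✓), payload 100011.
Concatenate: 1100111101100011 = 0xCF63 (16 bits → U+CF63).

U+CF63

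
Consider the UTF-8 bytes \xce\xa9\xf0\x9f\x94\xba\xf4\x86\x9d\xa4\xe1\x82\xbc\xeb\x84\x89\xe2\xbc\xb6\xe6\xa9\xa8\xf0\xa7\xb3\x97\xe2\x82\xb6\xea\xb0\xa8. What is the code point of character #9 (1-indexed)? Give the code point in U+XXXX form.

Offset 0: leading byte 0xCE = 11001110 → 2-byte char #1 = CE A9.
Offset 2: leading byte 0xF0 = 11110000 → 4-byte char #2 = F0 9F 94 BA.
Offset 6: leading byte 0xF4 = 11110100 → 4-byte char #3 = F4 86 9D A4.
Offset 10: leading byte 0xE1 = 11100001 → 3-byte char #4 = E1 82 BC.
Offset 13: leading byte 0xEB = 11101011 → 3-byte char #5 = EB 84 89.
Offset 16: leading byte 0xE2 = 11100010 → 3-byte char #6 = E2 BC B6.
Offset 19: leading byte 0xE6 = 11100110 → 3-byte char #7 = E6 A9 A8.
Offset 22: leading byte 0xF0 = 11110000 → 4-byte char #8 = F0 A7 B3 97.
Offset 26: leading byte 0xE2 = 11100010 → 3-byte char #9 = E2 82 B6.
Leading byte 0xE2 = 11100010 matches 1110xxxx → 3-byte sequence.
Byte 1: 0xE2 = 11100010, payload 0010 (4 bits).
Byte 2: 0x82 = 10000010 (10xxxxxx ✓), payload 000010.
Byte 3: 0xB6 = 10110110 (10xxxxxx ✓), payload 110110.
Concatenate: 0010000010110110 = 0x20B6 (16 bits → U+20B6).

U+20B6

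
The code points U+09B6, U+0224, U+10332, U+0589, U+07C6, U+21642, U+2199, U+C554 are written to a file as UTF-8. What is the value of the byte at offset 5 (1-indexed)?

0xA4

1-indexed offset 5 is 0-indexed offset 4.
U+09B6 → 3-byte form E0 A6 B6 at offsets 0–2.
U+0224 → 2-byte form C8 A4 at offsets 3–4.
Offset 4 falls in char 2's range; it's byte 2 of C8 A4 = 0xA4.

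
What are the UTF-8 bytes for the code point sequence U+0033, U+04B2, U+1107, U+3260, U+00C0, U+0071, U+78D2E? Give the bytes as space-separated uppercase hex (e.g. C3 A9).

33 D2 B2 E1 84 87 E3 89 A0 C3 80 71 F1 B8 B4 AE

U+0033: 1-byte form → 33.
U+04B2: 2-byte form → D2 B2.
U+1107: 3-byte form → E1 84 87.
U+3260: 3-byte form → E3 89 A0.
U+00C0: 2-byte form → C3 80.
U+0071: 1-byte form → 71.
U+78D2E: 4-byte form → F1 B8 B4 AE.
Concatenated (16 bytes): 33 D2 B2 E1 84 87 E3 89 A0 C3 80 71 F1 B8 B4 AE.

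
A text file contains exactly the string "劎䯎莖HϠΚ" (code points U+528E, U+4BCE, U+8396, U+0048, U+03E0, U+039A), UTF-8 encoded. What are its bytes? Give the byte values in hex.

U+528E: 3-byte form → E5 8A 8E.
U+4BCE: 3-byte form → E4 AF 8E.
U+8396: 3-byte form → E8 8E 96.
U+0048: 1-byte form → 48.
U+03E0: 2-byte form → CF A0.
U+039A: 2-byte form → CE 9A.
Concatenated (14 bytes): E5 8A 8E E4 AF 8E E8 8E 96 48 CF A0 CE 9A.

E5 8A 8E E4 AF 8E E8 8E 96 48 CF A0 CE 9A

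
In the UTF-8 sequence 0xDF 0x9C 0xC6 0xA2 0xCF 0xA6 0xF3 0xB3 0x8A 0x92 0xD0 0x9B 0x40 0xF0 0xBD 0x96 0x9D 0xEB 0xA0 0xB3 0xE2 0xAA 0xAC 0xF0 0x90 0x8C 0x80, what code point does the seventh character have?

U+3D59D

Offset 0: leading byte 0xDF = 11011111 → 2-byte char #1 = DF 9C.
Offset 2: leading byte 0xC6 = 11000110 → 2-byte char #2 = C6 A2.
Offset 4: leading byte 0xCF = 11001111 → 2-byte char #3 = CF A6.
Offset 6: leading byte 0xF3 = 11110011 → 4-byte char #4 = F3 B3 8A 92.
Offset 10: leading byte 0xD0 = 11010000 → 2-byte char #5 = D0 9B.
Offset 12: leading byte 0x40 = 01000000 → 1-byte char #6 = 40.
Offset 13: leading byte 0xF0 = 11110000 → 4-byte char #7 = F0 BD 96 9D.
Leading byte 0xF0 = 11110000 matches 11110xxx → 4-byte sequence.
Byte 1: 0xF0 = 11110000, payload 000 (3 bits).
Byte 2: 0xBD = 10111101 (10xxxxxx ✓), payload 111101.
Byte 3: 0x96 = 10010110 (10xxxxxx ✓), payload 010110.
Byte 4: 0x9D = 10011101 (10xxxxxx ✓), payload 011101.
Concatenate: 000111101010110011101 = 0x3D59D (21 bits → U+3D59D).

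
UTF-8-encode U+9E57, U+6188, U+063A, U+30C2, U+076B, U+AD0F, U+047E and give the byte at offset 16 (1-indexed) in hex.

1-indexed offset 16 is 0-indexed offset 15.
U+9E57 → 3-byte form E9 B9 97 at offsets 0–2.
U+6188 → 3-byte form E6 86 88 at offsets 3–5.
U+063A → 2-byte form D8 BA at offsets 6–7.
U+30C2 → 3-byte form E3 83 82 at offsets 8–10.
U+076B → 2-byte form DD AB at offsets 11–12.
U+AD0F → 3-byte form EA B4 8F at offsets 13–15.
Offset 15 falls in char 6's range; it's byte 3 of EA B4 8F = 0x8F.

0x8F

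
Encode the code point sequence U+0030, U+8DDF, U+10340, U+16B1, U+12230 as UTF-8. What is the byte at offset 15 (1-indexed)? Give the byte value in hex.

1-indexed offset 15 is 0-indexed offset 14.
U+0030 → 1-byte form 30 at offsets 0–0.
U+8DDF → 3-byte form E8 B7 9F at offsets 1–3.
U+10340 → 4-byte form F0 90 8D 80 at offsets 4–7.
U+16B1 → 3-byte form E1 9A B1 at offsets 8–10.
U+12230 → 4-byte form F0 92 88 B0 at offsets 11–14.
Offset 14 falls in char 5's range; it's byte 4 of F0 92 88 B0 = 0xB0.

0xB0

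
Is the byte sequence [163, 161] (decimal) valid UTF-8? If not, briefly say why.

Byte 0xA3 = 10100011 has the form 10xxxxxx — a continuation byte — but there is no preceding leading byte.

invalid (continuation byte with no leading byte)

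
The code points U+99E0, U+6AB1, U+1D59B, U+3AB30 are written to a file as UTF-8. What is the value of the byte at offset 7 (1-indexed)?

1-indexed offset 7 is 0-indexed offset 6.
U+99E0 → 3-byte form E9 A7 A0 at offsets 0–2.
U+6AB1 → 3-byte form E6 AA B1 at offsets 3–5.
U+1D59B → 4-byte form F0 9D 96 9B at offsets 6–9.
Offset 6 falls in char 3's range; it's byte 1 of F0 9D 96 9B = 0xF0.

0xF0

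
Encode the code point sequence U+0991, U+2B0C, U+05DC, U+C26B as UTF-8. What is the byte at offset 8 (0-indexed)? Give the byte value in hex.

U+0991 → 3-byte form E0 A6 91 at offsets 0–2.
U+2B0C → 3-byte form E2 AC 8C at offsets 3–5.
U+05DC → 2-byte form D7 9C at offsets 6–7.
U+C26B → 3-byte form EC 89 AB at offsets 8–10.
Offset 8 falls in char 4's range; it's byte 1 of EC 89 AB = 0xEC.

0xEC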